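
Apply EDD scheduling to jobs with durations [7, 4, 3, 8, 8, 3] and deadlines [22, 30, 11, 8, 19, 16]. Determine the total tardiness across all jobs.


Sort by due date (EDD order): [(8, 8), (3, 11), (3, 16), (8, 19), (7, 22), (4, 30)]
Compute completion times and tardiness:
  Job 1: p=8, d=8, C=8, tardiness=max(0,8-8)=0
  Job 2: p=3, d=11, C=11, tardiness=max(0,11-11)=0
  Job 3: p=3, d=16, C=14, tardiness=max(0,14-16)=0
  Job 4: p=8, d=19, C=22, tardiness=max(0,22-19)=3
  Job 5: p=7, d=22, C=29, tardiness=max(0,29-22)=7
  Job 6: p=4, d=30, C=33, tardiness=max(0,33-30)=3
Total tardiness = 13

13


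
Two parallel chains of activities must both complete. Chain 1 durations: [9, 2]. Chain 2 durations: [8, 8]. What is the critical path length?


Path A total = 9 + 2 = 11
Path B total = 8 + 8 = 16
Critical path = longest path = max(11, 16) = 16

16


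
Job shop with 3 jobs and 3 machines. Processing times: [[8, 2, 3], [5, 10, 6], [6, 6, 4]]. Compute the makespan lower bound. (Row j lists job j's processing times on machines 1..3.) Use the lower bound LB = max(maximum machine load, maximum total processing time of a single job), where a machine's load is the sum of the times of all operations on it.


Machine loads:
  Machine 1: 8 + 5 + 6 = 19
  Machine 2: 2 + 10 + 6 = 18
  Machine 3: 3 + 6 + 4 = 13
Max machine load = 19
Job totals:
  Job 1: 13
  Job 2: 21
  Job 3: 16
Max job total = 21
Lower bound = max(19, 21) = 21

21


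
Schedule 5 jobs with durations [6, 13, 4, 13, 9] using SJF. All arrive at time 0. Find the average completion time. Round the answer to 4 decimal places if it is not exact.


SJF order (ascending): [4, 6, 9, 13, 13]
Completion times:
  Job 1: burst=4, C=4
  Job 2: burst=6, C=10
  Job 3: burst=9, C=19
  Job 4: burst=13, C=32
  Job 5: burst=13, C=45
Average completion = 110/5 = 22.0

22.0


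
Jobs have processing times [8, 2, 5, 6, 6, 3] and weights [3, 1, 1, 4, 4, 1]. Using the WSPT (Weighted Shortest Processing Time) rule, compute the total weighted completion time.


Compute p/w ratios and sort ascending (WSPT): [(6, 4), (6, 4), (2, 1), (8, 3), (3, 1), (5, 1)]
Compute weighted completion times:
  Job (p=6,w=4): C=6, w*C=4*6=24
  Job (p=6,w=4): C=12, w*C=4*12=48
  Job (p=2,w=1): C=14, w*C=1*14=14
  Job (p=8,w=3): C=22, w*C=3*22=66
  Job (p=3,w=1): C=25, w*C=1*25=25
  Job (p=5,w=1): C=30, w*C=1*30=30
Total weighted completion time = 207

207


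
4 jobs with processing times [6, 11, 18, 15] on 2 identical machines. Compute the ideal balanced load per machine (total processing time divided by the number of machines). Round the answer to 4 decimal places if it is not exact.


Total processing time = 6 + 11 + 18 + 15 = 50
Number of machines = 2
Ideal balanced load = 50 / 2 = 25.0

25.0


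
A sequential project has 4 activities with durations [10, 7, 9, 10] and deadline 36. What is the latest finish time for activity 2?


LF(activity 2) = deadline - sum of successor durations
Successors: activities 3 through 4 with durations [9, 10]
Sum of successor durations = 19
LF = 36 - 19 = 17

17


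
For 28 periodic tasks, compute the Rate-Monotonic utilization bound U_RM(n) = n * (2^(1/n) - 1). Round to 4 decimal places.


Compute 2^(1/28) = 1.0250642120
Subtract 1: 1.0250642120 - 1 = 0.0250642120
Multiply by n: 28 * 0.0250642120 = 0.7017979360
Round to 4 dp: 0.7018

0.7018


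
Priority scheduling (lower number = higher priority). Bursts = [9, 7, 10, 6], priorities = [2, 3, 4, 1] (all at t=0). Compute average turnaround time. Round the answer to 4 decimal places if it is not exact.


Sort by priority (ascending = highest first):
Order: [(1, 6), (2, 9), (3, 7), (4, 10)]
Completion times:
  Priority 1, burst=6, C=6
  Priority 2, burst=9, C=15
  Priority 3, burst=7, C=22
  Priority 4, burst=10, C=32
Average turnaround = 75/4 = 18.75

18.75


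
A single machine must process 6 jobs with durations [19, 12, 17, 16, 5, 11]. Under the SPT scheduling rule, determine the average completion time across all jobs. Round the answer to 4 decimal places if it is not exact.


Sort jobs by processing time (SPT order): [5, 11, 12, 16, 17, 19]
Compute completion times sequentially:
  Job 1: processing = 5, completes at 5
  Job 2: processing = 11, completes at 16
  Job 3: processing = 12, completes at 28
  Job 4: processing = 16, completes at 44
  Job 5: processing = 17, completes at 61
  Job 6: processing = 19, completes at 80
Sum of completion times = 234
Average completion time = 234/6 = 39.0

39.0


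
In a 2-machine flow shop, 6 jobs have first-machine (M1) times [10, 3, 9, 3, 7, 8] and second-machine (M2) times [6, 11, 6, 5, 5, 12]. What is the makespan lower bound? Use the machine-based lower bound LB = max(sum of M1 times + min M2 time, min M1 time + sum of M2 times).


LB1 = sum(M1 times) + min(M2 times) = 40 + 5 = 45
LB2 = min(M1 times) + sum(M2 times) = 3 + 45 = 48
Lower bound = max(LB1, LB2) = max(45, 48) = 48

48


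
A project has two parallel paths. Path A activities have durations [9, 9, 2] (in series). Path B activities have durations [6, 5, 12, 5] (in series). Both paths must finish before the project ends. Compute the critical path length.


Path A total = 9 + 9 + 2 = 20
Path B total = 6 + 5 + 12 + 5 = 28
Critical path = longest path = max(20, 28) = 28

28


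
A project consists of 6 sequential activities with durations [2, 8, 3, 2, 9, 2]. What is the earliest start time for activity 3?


Activity 3 starts after activities 1 through 2 complete.
Predecessor durations: [2, 8]
ES = 2 + 8 = 10

10


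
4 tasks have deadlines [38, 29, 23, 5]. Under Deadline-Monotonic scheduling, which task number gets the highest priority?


Sort tasks by relative deadline (ascending):
  Task 4: deadline = 5
  Task 3: deadline = 23
  Task 2: deadline = 29
  Task 1: deadline = 38
Priority order (highest first): [4, 3, 2, 1]
Highest priority task = 4

4


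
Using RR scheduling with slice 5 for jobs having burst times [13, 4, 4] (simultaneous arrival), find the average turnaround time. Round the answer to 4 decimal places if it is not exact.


Time quantum = 5
Execution trace:
  J1 runs 5 units, time = 5
  J2 runs 4 units, time = 9
  J3 runs 4 units, time = 13
  J1 runs 5 units, time = 18
  J1 runs 3 units, time = 21
Finish times: [21, 9, 13]
Average turnaround = 43/3 = 14.3333

14.3333


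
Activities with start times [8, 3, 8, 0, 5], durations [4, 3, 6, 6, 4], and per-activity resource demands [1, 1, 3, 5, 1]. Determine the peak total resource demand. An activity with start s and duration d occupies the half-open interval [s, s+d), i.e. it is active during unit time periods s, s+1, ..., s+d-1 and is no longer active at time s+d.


Each activity i is active on [start_i, start_i + duration_i).
Compute total resource usage per time slot:
  t=0: active resources = [5], total = 5
  t=1: active resources = [5], total = 5
  t=2: active resources = [5], total = 5
  t=3: active resources = [1, 5], total = 6
  t=4: active resources = [1, 5], total = 6
  t=5: active resources = [1, 5, 1], total = 7
  t=6: active resources = [1], total = 1
  t=7: active resources = [1], total = 1
  t=8: active resources = [1, 3, 1], total = 5
  t=9: active resources = [1, 3], total = 4
  t=10: active resources = [1, 3], total = 4
  t=11: active resources = [1, 3], total = 4
  t=12: active resources = [3], total = 3
  t=13: active resources = [3], total = 3
Peak resource demand = 7

7


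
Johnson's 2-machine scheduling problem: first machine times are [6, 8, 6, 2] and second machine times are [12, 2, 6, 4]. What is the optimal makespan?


Apply Johnson's rule:
  Group 1 (a <= b): [(4, 2, 4), (1, 6, 12), (3, 6, 6)]
  Group 2 (a > b): [(2, 8, 2)]
Optimal job order: [4, 1, 3, 2]
Schedule:
  Job 4: M1 done at 2, M2 done at 6
  Job 1: M1 done at 8, M2 done at 20
  Job 3: M1 done at 14, M2 done at 26
  Job 2: M1 done at 22, M2 done at 28
Makespan = 28

28


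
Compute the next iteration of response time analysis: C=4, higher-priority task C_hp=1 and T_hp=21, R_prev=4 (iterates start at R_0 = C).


R_next = C + ceil(R_prev / T_hp) * C_hp
ceil(4 / 21) = ceil(0.1905) = 1
Interference = 1 * 1 = 1
R_next = 4 + 1 = 5

5


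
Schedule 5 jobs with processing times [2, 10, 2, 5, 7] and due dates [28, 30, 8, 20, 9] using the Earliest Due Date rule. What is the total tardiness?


Sort by due date (EDD order): [(2, 8), (7, 9), (5, 20), (2, 28), (10, 30)]
Compute completion times and tardiness:
  Job 1: p=2, d=8, C=2, tardiness=max(0,2-8)=0
  Job 2: p=7, d=9, C=9, tardiness=max(0,9-9)=0
  Job 3: p=5, d=20, C=14, tardiness=max(0,14-20)=0
  Job 4: p=2, d=28, C=16, tardiness=max(0,16-28)=0
  Job 5: p=10, d=30, C=26, tardiness=max(0,26-30)=0
Total tardiness = 0

0


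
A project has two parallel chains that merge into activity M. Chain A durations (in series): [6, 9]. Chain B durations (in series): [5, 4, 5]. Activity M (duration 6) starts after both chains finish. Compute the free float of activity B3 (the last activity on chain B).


ES(B3) = sum of predecessors on chain B = 9
EF(B3) = ES + duration = 9 + 5 = 14
Successor of B3 is M. ES(M) = max(sum(A), sum(B)) = max(15, 14) = 15
Free float = ES(successor) - EF(current) = 15 - 14 = 1

1


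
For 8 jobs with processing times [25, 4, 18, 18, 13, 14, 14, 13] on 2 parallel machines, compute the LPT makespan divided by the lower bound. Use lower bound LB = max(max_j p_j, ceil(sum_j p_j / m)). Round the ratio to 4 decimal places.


LPT order: [25, 18, 18, 14, 14, 13, 13, 4]
Machine loads after assignment: [56, 63]
LPT makespan = 63
Lower bound = max(max_job, ceil(total/2)) = max(25, 60) = 60
Ratio = 63 / 60 = 1.05

1.05


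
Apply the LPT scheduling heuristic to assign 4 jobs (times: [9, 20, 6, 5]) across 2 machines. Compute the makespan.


Sort jobs in decreasing order (LPT): [20, 9, 6, 5]
Assign each job to the least loaded machine:
  Machine 1: jobs [20], load = 20
  Machine 2: jobs [9, 6, 5], load = 20
Makespan = max load = 20

20


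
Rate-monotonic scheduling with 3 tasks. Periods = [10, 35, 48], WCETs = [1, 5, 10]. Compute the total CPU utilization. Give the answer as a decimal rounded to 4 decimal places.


Compute individual utilizations (exact fractions):
  Task 1: C/T = 1/10 (approx. 0.1)
  Task 2: C/T = 5/35 = 1/7 (approx. 0.1429)
  Task 3: C/T = 10/48 = 5/24 (approx. 0.2083)
Total utilization U = 1/10 + 1/7 + 5/24 = 379/840
Rounded to 4 decimal places: U = 0.4512
RM (Liu & Layland) bound for 3 tasks = 0.779763; compare with U = 379/840 (approx. 0.451190)
U <= bound, so schedulable by RM sufficient condition.

0.4512


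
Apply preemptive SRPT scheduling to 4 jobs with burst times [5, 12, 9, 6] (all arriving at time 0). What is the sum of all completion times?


Since all jobs arrive at t=0, SRPT equals SPT ordering.
SPT order: [5, 6, 9, 12]
Completion times:
  Job 1: p=5, C=5
  Job 2: p=6, C=11
  Job 3: p=9, C=20
  Job 4: p=12, C=32
Total completion time = 5 + 11 + 20 + 32 = 68

68


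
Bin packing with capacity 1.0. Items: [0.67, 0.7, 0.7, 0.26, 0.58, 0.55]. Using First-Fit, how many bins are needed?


Place items sequentially using First-Fit:
  Item 0.67 -> new Bin 1
  Item 0.7 -> new Bin 2
  Item 0.7 -> new Bin 3
  Item 0.26 -> Bin 1 (now 0.93)
  Item 0.58 -> new Bin 4
  Item 0.55 -> new Bin 5
Total bins used = 5

5


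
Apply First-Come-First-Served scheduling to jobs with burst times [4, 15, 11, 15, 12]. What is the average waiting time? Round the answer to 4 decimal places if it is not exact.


FCFS order (as given): [4, 15, 11, 15, 12]
Waiting times:
  Job 1: wait = 0
  Job 2: wait = 4
  Job 3: wait = 19
  Job 4: wait = 30
  Job 5: wait = 45
Sum of waiting times = 98
Average waiting time = 98/5 = 19.6

19.6


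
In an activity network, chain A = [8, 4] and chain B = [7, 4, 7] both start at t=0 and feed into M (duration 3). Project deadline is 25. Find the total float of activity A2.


Forward pass: ES(A2) = sum of predecessors on chain A = 8
EF = ES + duration = 8 + 4 = 12
Backward pass: LF(M) = deadline = 25; LS(M) = 25 - 3 = 22
LF(A2) = LS(M) - sum(successors on chain A) = 22 - 0 = 22
LS = LF - duration = 22 - 4 = 18
Total float = LS - ES = 18 - 8 = 10

10


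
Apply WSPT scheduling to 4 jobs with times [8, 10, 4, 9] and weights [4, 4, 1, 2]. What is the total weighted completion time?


Compute p/w ratios and sort ascending (WSPT): [(8, 4), (10, 4), (4, 1), (9, 2)]
Compute weighted completion times:
  Job (p=8,w=4): C=8, w*C=4*8=32
  Job (p=10,w=4): C=18, w*C=4*18=72
  Job (p=4,w=1): C=22, w*C=1*22=22
  Job (p=9,w=2): C=31, w*C=2*31=62
Total weighted completion time = 188

188


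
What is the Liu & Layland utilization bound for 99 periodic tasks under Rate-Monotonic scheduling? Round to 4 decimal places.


Compute 2^(1/99) = 1.0070260544
Subtract 1: 1.0070260544 - 1 = 0.0070260544
Multiply by n: 99 * 0.0070260544 = 0.6955793856
Round to 4 dp: 0.6956

0.6956


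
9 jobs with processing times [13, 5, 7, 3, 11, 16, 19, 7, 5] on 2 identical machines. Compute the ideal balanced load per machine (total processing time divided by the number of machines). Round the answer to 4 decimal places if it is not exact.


Total processing time = 13 + 5 + 7 + 3 + 11 + 16 + 19 + 7 + 5 = 86
Number of machines = 2
Ideal balanced load = 86 / 2 = 43.0

43.0


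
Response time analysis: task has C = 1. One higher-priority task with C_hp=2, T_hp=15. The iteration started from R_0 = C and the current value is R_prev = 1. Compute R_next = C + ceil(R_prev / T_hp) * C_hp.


R_next = C + ceil(R_prev / T_hp) * C_hp
ceil(1 / 15) = ceil(0.0667) = 1
Interference = 1 * 2 = 2
R_next = 1 + 2 = 3

3


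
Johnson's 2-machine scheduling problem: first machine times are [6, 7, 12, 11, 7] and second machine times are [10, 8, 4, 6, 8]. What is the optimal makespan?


Apply Johnson's rule:
  Group 1 (a <= b): [(1, 6, 10), (2, 7, 8), (5, 7, 8)]
  Group 2 (a > b): [(4, 11, 6), (3, 12, 4)]
Optimal job order: [1, 2, 5, 4, 3]
Schedule:
  Job 1: M1 done at 6, M2 done at 16
  Job 2: M1 done at 13, M2 done at 24
  Job 5: M1 done at 20, M2 done at 32
  Job 4: M1 done at 31, M2 done at 38
  Job 3: M1 done at 43, M2 done at 47
Makespan = 47

47


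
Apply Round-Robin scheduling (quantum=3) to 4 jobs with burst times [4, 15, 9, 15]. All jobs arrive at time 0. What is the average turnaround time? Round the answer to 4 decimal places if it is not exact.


Time quantum = 3
Execution trace:
  J1 runs 3 units, time = 3
  J2 runs 3 units, time = 6
  J3 runs 3 units, time = 9
  J4 runs 3 units, time = 12
  J1 runs 1 units, time = 13
  J2 runs 3 units, time = 16
  J3 runs 3 units, time = 19
  J4 runs 3 units, time = 22
  J2 runs 3 units, time = 25
  J3 runs 3 units, time = 28
  J4 runs 3 units, time = 31
  J2 runs 3 units, time = 34
  J4 runs 3 units, time = 37
  J2 runs 3 units, time = 40
  J4 runs 3 units, time = 43
Finish times: [13, 40, 28, 43]
Average turnaround = 124/4 = 31.0

31.0


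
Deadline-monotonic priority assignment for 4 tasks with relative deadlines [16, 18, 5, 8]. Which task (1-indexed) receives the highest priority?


Sort tasks by relative deadline (ascending):
  Task 3: deadline = 5
  Task 4: deadline = 8
  Task 1: deadline = 16
  Task 2: deadline = 18
Priority order (highest first): [3, 4, 1, 2]
Highest priority task = 3

3


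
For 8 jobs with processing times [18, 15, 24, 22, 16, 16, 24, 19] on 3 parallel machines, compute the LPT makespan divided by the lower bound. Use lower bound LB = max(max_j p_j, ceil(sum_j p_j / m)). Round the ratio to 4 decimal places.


LPT order: [24, 24, 22, 19, 18, 16, 16, 15]
Machine loads after assignment: [42, 56, 56]
LPT makespan = 56
Lower bound = max(max_job, ceil(total/3)) = max(24, 52) = 52
Ratio = 56 / 52 = 1.0769

1.0769


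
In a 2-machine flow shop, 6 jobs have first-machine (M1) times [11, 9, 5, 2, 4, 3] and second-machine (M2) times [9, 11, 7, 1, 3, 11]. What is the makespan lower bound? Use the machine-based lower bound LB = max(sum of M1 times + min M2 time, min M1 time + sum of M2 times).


LB1 = sum(M1 times) + min(M2 times) = 34 + 1 = 35
LB2 = min(M1 times) + sum(M2 times) = 2 + 42 = 44
Lower bound = max(LB1, LB2) = max(35, 44) = 44

44


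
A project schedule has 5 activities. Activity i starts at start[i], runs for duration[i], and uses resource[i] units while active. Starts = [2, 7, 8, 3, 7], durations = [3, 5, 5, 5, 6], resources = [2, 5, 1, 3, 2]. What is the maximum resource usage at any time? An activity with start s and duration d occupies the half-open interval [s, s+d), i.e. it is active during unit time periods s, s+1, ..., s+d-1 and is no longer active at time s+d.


Each activity i is active on [start_i, start_i + duration_i).
Compute total resource usage per time slot:
  t=0: active resources = [], total = 0
  t=1: active resources = [], total = 0
  t=2: active resources = [2], total = 2
  t=3: active resources = [2, 3], total = 5
  t=4: active resources = [2, 3], total = 5
  t=5: active resources = [3], total = 3
  t=6: active resources = [3], total = 3
  t=7: active resources = [5, 3, 2], total = 10
  t=8: active resources = [5, 1, 2], total = 8
  t=9: active resources = [5, 1, 2], total = 8
  t=10: active resources = [5, 1, 2], total = 8
  t=11: active resources = [5, 1, 2], total = 8
  t=12: active resources = [1, 2], total = 3
Peak resource demand = 10

10


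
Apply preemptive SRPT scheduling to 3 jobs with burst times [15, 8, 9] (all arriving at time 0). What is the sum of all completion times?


Since all jobs arrive at t=0, SRPT equals SPT ordering.
SPT order: [8, 9, 15]
Completion times:
  Job 1: p=8, C=8
  Job 2: p=9, C=17
  Job 3: p=15, C=32
Total completion time = 8 + 17 + 32 = 57

57


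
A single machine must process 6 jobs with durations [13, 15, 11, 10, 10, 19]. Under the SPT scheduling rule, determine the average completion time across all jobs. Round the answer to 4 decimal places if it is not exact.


Sort jobs by processing time (SPT order): [10, 10, 11, 13, 15, 19]
Compute completion times sequentially:
  Job 1: processing = 10, completes at 10
  Job 2: processing = 10, completes at 20
  Job 3: processing = 11, completes at 31
  Job 4: processing = 13, completes at 44
  Job 5: processing = 15, completes at 59
  Job 6: processing = 19, completes at 78
Sum of completion times = 242
Average completion time = 242/6 = 40.3333

40.3333


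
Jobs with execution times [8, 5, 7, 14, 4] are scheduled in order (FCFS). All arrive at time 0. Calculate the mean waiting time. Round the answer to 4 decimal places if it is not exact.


FCFS order (as given): [8, 5, 7, 14, 4]
Waiting times:
  Job 1: wait = 0
  Job 2: wait = 8
  Job 3: wait = 13
  Job 4: wait = 20
  Job 5: wait = 34
Sum of waiting times = 75
Average waiting time = 75/5 = 15.0

15.0


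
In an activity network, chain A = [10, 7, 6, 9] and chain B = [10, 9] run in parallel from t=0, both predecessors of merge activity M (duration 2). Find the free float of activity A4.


ES(A4) = sum of predecessors on chain A = 23
EF(A4) = ES + duration = 23 + 9 = 32
Successor of A4 is M. ES(M) = max(sum(A), sum(B)) = max(32, 19) = 32
Free float = ES(successor) - EF(current) = 32 - 32 = 0

0


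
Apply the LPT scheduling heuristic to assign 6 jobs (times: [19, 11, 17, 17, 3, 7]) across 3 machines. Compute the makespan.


Sort jobs in decreasing order (LPT): [19, 17, 17, 11, 7, 3]
Assign each job to the least loaded machine:
  Machine 1: jobs [19, 3], load = 22
  Machine 2: jobs [17, 11], load = 28
  Machine 3: jobs [17, 7], load = 24
Makespan = max load = 28

28


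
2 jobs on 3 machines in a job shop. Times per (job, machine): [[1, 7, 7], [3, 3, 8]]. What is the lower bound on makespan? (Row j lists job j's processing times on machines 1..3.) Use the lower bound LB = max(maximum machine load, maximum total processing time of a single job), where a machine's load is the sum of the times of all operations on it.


Machine loads:
  Machine 1: 1 + 3 = 4
  Machine 2: 7 + 3 = 10
  Machine 3: 7 + 8 = 15
Max machine load = 15
Job totals:
  Job 1: 15
  Job 2: 14
Max job total = 15
Lower bound = max(15, 15) = 15

15


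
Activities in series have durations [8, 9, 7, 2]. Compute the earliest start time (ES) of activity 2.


Activity 2 starts after activities 1 through 1 complete.
Predecessor durations: [8]
ES = 8 = 8

8


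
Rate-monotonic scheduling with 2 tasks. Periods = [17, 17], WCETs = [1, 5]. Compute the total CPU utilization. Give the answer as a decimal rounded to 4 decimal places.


Compute individual utilizations (exact fractions):
  Task 1: C/T = 1/17 (approx. 0.0588)
  Task 2: C/T = 5/17 (approx. 0.2941)
Total utilization U = 1/17 + 5/17 = 6/17
Rounded to 4 decimal places: U = 0.3529
RM (Liu & Layland) bound for 2 tasks = 0.828427; compare with U = 6/17 (approx. 0.352941)
U <= bound, so schedulable by RM sufficient condition.

0.3529


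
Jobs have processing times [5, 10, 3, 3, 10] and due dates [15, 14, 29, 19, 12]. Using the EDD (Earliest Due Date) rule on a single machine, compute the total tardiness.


Sort by due date (EDD order): [(10, 12), (10, 14), (5, 15), (3, 19), (3, 29)]
Compute completion times and tardiness:
  Job 1: p=10, d=12, C=10, tardiness=max(0,10-12)=0
  Job 2: p=10, d=14, C=20, tardiness=max(0,20-14)=6
  Job 3: p=5, d=15, C=25, tardiness=max(0,25-15)=10
  Job 4: p=3, d=19, C=28, tardiness=max(0,28-19)=9
  Job 5: p=3, d=29, C=31, tardiness=max(0,31-29)=2
Total tardiness = 27

27


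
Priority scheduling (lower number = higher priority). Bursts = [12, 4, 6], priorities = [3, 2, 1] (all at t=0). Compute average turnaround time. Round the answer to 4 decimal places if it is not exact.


Sort by priority (ascending = highest first):
Order: [(1, 6), (2, 4), (3, 12)]
Completion times:
  Priority 1, burst=6, C=6
  Priority 2, burst=4, C=10
  Priority 3, burst=12, C=22
Average turnaround = 38/3 = 12.6667

12.6667


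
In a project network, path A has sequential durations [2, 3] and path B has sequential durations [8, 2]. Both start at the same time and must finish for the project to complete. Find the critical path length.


Path A total = 2 + 3 = 5
Path B total = 8 + 2 = 10
Critical path = longest path = max(5, 10) = 10

10


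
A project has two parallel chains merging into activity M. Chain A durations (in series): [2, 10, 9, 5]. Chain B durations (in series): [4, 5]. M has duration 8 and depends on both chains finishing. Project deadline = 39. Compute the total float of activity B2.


Forward pass: ES(B2) = sum of predecessors on chain B = 4
EF = ES + duration = 4 + 5 = 9
Backward pass: LF(M) = deadline = 39; LS(M) = 39 - 8 = 31
LF(B2) = LS(M) - sum(successors on chain B) = 31 - 0 = 31
LS = LF - duration = 31 - 5 = 26
Total float = LS - ES = 26 - 4 = 22

22


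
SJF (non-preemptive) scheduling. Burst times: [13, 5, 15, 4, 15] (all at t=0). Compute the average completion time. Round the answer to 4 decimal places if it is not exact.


SJF order (ascending): [4, 5, 13, 15, 15]
Completion times:
  Job 1: burst=4, C=4
  Job 2: burst=5, C=9
  Job 3: burst=13, C=22
  Job 4: burst=15, C=37
  Job 5: burst=15, C=52
Average completion = 124/5 = 24.8

24.8


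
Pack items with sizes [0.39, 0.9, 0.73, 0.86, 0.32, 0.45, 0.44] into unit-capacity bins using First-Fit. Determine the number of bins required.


Place items sequentially using First-Fit:
  Item 0.39 -> new Bin 1
  Item 0.9 -> new Bin 2
  Item 0.73 -> new Bin 3
  Item 0.86 -> new Bin 4
  Item 0.32 -> Bin 1 (now 0.71)
  Item 0.45 -> new Bin 5
  Item 0.44 -> Bin 5 (now 0.89)
Total bins used = 5

5


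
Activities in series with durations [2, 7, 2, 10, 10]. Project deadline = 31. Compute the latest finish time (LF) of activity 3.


LF(activity 3) = deadline - sum of successor durations
Successors: activities 4 through 5 with durations [10, 10]
Sum of successor durations = 20
LF = 31 - 20 = 11

11


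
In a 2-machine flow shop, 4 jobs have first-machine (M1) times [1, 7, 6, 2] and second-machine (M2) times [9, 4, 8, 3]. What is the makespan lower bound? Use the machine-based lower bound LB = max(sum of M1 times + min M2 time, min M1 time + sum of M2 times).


LB1 = sum(M1 times) + min(M2 times) = 16 + 3 = 19
LB2 = min(M1 times) + sum(M2 times) = 1 + 24 = 25
Lower bound = max(LB1, LB2) = max(19, 25) = 25

25


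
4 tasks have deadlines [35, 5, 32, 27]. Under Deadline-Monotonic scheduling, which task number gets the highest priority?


Sort tasks by relative deadline (ascending):
  Task 2: deadline = 5
  Task 4: deadline = 27
  Task 3: deadline = 32
  Task 1: deadline = 35
Priority order (highest first): [2, 4, 3, 1]
Highest priority task = 2

2


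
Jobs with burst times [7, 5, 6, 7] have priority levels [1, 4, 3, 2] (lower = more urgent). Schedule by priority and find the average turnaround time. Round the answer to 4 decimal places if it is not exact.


Sort by priority (ascending = highest first):
Order: [(1, 7), (2, 7), (3, 6), (4, 5)]
Completion times:
  Priority 1, burst=7, C=7
  Priority 2, burst=7, C=14
  Priority 3, burst=6, C=20
  Priority 4, burst=5, C=25
Average turnaround = 66/4 = 16.5

16.5


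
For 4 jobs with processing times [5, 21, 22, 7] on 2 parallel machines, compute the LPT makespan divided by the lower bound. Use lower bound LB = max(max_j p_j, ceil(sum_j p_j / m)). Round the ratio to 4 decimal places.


LPT order: [22, 21, 7, 5]
Machine loads after assignment: [27, 28]
LPT makespan = 28
Lower bound = max(max_job, ceil(total/2)) = max(22, 28) = 28
Ratio = 28 / 28 = 1.0

1.0


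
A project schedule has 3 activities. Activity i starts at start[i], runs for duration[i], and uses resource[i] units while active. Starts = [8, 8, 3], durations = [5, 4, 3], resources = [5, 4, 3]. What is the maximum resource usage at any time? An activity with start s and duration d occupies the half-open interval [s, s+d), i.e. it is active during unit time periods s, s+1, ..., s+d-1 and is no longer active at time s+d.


Each activity i is active on [start_i, start_i + duration_i).
Compute total resource usage per time slot:
  t=0: active resources = [], total = 0
  t=1: active resources = [], total = 0
  t=2: active resources = [], total = 0
  t=3: active resources = [3], total = 3
  t=4: active resources = [3], total = 3
  t=5: active resources = [3], total = 3
  t=6: active resources = [], total = 0
  t=7: active resources = [], total = 0
  t=8: active resources = [5, 4], total = 9
  t=9: active resources = [5, 4], total = 9
  t=10: active resources = [5, 4], total = 9
  t=11: active resources = [5, 4], total = 9
  t=12: active resources = [5], total = 5
Peak resource demand = 9

9


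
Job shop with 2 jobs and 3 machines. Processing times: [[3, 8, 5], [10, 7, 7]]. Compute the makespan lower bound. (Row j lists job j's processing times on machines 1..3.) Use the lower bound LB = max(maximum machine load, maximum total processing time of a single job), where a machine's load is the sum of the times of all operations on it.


Machine loads:
  Machine 1: 3 + 10 = 13
  Machine 2: 8 + 7 = 15
  Machine 3: 5 + 7 = 12
Max machine load = 15
Job totals:
  Job 1: 16
  Job 2: 24
Max job total = 24
Lower bound = max(15, 24) = 24

24


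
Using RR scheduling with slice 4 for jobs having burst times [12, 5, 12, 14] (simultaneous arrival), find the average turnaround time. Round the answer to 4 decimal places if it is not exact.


Time quantum = 4
Execution trace:
  J1 runs 4 units, time = 4
  J2 runs 4 units, time = 8
  J3 runs 4 units, time = 12
  J4 runs 4 units, time = 16
  J1 runs 4 units, time = 20
  J2 runs 1 units, time = 21
  J3 runs 4 units, time = 25
  J4 runs 4 units, time = 29
  J1 runs 4 units, time = 33
  J3 runs 4 units, time = 37
  J4 runs 4 units, time = 41
  J4 runs 2 units, time = 43
Finish times: [33, 21, 37, 43]
Average turnaround = 134/4 = 33.5

33.5


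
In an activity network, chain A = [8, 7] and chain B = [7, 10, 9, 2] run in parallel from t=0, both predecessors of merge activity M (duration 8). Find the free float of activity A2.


ES(A2) = sum of predecessors on chain A = 8
EF(A2) = ES + duration = 8 + 7 = 15
Successor of A2 is M. ES(M) = max(sum(A), sum(B)) = max(15, 28) = 28
Free float = ES(successor) - EF(current) = 28 - 15 = 13

13


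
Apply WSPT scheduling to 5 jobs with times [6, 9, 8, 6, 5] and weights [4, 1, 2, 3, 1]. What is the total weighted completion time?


Compute p/w ratios and sort ascending (WSPT): [(6, 4), (6, 3), (8, 2), (5, 1), (9, 1)]
Compute weighted completion times:
  Job (p=6,w=4): C=6, w*C=4*6=24
  Job (p=6,w=3): C=12, w*C=3*12=36
  Job (p=8,w=2): C=20, w*C=2*20=40
  Job (p=5,w=1): C=25, w*C=1*25=25
  Job (p=9,w=1): C=34, w*C=1*34=34
Total weighted completion time = 159

159


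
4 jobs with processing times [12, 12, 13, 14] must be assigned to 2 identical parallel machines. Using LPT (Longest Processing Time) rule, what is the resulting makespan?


Sort jobs in decreasing order (LPT): [14, 13, 12, 12]
Assign each job to the least loaded machine:
  Machine 1: jobs [14, 12], load = 26
  Machine 2: jobs [13, 12], load = 25
Makespan = max load = 26

26


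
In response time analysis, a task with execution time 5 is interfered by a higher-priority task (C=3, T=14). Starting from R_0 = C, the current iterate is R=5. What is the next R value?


R_next = C + ceil(R_prev / T_hp) * C_hp
ceil(5 / 14) = ceil(0.3571) = 1
Interference = 1 * 3 = 3
R_next = 5 + 3 = 8

8


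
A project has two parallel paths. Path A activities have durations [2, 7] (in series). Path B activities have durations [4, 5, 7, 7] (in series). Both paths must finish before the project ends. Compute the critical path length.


Path A total = 2 + 7 = 9
Path B total = 4 + 5 + 7 + 7 = 23
Critical path = longest path = max(9, 23) = 23

23


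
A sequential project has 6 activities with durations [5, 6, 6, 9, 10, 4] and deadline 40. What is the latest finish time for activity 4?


LF(activity 4) = deadline - sum of successor durations
Successors: activities 5 through 6 with durations [10, 4]
Sum of successor durations = 14
LF = 40 - 14 = 26

26


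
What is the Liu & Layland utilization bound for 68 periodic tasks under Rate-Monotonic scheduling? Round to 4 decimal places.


Compute 2^(1/68) = 1.0102454700
Subtract 1: 1.0102454700 - 1 = 0.0102454700
Multiply by n: 68 * 0.0102454700 = 0.6966919600
Round to 4 dp: 0.6967

0.6967


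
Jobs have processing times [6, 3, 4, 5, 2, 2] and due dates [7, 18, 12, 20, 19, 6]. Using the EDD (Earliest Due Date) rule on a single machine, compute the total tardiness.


Sort by due date (EDD order): [(2, 6), (6, 7), (4, 12), (3, 18), (2, 19), (5, 20)]
Compute completion times and tardiness:
  Job 1: p=2, d=6, C=2, tardiness=max(0,2-6)=0
  Job 2: p=6, d=7, C=8, tardiness=max(0,8-7)=1
  Job 3: p=4, d=12, C=12, tardiness=max(0,12-12)=0
  Job 4: p=3, d=18, C=15, tardiness=max(0,15-18)=0
  Job 5: p=2, d=19, C=17, tardiness=max(0,17-19)=0
  Job 6: p=5, d=20, C=22, tardiness=max(0,22-20)=2
Total tardiness = 3

3


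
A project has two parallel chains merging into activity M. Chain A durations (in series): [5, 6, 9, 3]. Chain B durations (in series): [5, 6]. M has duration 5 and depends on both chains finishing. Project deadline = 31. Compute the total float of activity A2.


Forward pass: ES(A2) = sum of predecessors on chain A = 5
EF = ES + duration = 5 + 6 = 11
Backward pass: LF(M) = deadline = 31; LS(M) = 31 - 5 = 26
LF(A2) = LS(M) - sum(successors on chain A) = 26 - 12 = 14
LS = LF - duration = 14 - 6 = 8
Total float = LS - ES = 8 - 5 = 3

3


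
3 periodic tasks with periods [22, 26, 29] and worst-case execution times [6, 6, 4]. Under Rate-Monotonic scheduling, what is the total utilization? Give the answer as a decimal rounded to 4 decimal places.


Compute individual utilizations (exact fractions):
  Task 1: C/T = 6/22 = 3/11 (approx. 0.2727)
  Task 2: C/T = 6/26 = 3/13 (approx. 0.2308)
  Task 3: C/T = 4/29 (approx. 0.1379)
Total utilization U = 3/11 + 3/13 + 4/29 = 2660/4147
Rounded to 4 decimal places: U = 0.6414
RM (Liu & Layland) bound for 3 tasks = 0.779763; compare with U = 2660/4147 (approx. 0.641428)
U <= bound, so schedulable by RM sufficient condition.

0.6414


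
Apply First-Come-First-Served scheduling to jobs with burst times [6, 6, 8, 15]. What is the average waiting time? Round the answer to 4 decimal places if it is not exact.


FCFS order (as given): [6, 6, 8, 15]
Waiting times:
  Job 1: wait = 0
  Job 2: wait = 6
  Job 3: wait = 12
  Job 4: wait = 20
Sum of waiting times = 38
Average waiting time = 38/4 = 9.5

9.5


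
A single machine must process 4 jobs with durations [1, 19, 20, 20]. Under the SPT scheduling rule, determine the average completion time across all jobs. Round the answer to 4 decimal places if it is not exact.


Sort jobs by processing time (SPT order): [1, 19, 20, 20]
Compute completion times sequentially:
  Job 1: processing = 1, completes at 1
  Job 2: processing = 19, completes at 20
  Job 3: processing = 20, completes at 40
  Job 4: processing = 20, completes at 60
Sum of completion times = 121
Average completion time = 121/4 = 30.25

30.25


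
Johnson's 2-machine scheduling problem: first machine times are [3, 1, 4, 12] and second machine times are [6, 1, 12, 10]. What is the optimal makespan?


Apply Johnson's rule:
  Group 1 (a <= b): [(2, 1, 1), (1, 3, 6), (3, 4, 12)]
  Group 2 (a > b): [(4, 12, 10)]
Optimal job order: [2, 1, 3, 4]
Schedule:
  Job 2: M1 done at 1, M2 done at 2
  Job 1: M1 done at 4, M2 done at 10
  Job 3: M1 done at 8, M2 done at 22
  Job 4: M1 done at 20, M2 done at 32
Makespan = 32

32


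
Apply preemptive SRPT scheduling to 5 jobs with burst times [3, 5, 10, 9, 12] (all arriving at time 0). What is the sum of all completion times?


Since all jobs arrive at t=0, SRPT equals SPT ordering.
SPT order: [3, 5, 9, 10, 12]
Completion times:
  Job 1: p=3, C=3
  Job 2: p=5, C=8
  Job 3: p=9, C=17
  Job 4: p=10, C=27
  Job 5: p=12, C=39
Total completion time = 3 + 8 + 17 + 27 + 39 = 94

94


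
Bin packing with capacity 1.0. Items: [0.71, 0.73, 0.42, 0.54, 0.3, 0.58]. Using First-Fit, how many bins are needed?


Place items sequentially using First-Fit:
  Item 0.71 -> new Bin 1
  Item 0.73 -> new Bin 2
  Item 0.42 -> new Bin 3
  Item 0.54 -> Bin 3 (now 0.96)
  Item 0.3 -> new Bin 4
  Item 0.58 -> Bin 4 (now 0.88)
Total bins used = 4

4


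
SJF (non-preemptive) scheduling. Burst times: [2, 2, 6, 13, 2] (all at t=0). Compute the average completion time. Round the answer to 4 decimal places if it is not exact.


SJF order (ascending): [2, 2, 2, 6, 13]
Completion times:
  Job 1: burst=2, C=2
  Job 2: burst=2, C=4
  Job 3: burst=2, C=6
  Job 4: burst=6, C=12
  Job 5: burst=13, C=25
Average completion = 49/5 = 9.8

9.8


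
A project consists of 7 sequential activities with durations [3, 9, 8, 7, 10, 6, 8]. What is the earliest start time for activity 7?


Activity 7 starts after activities 1 through 6 complete.
Predecessor durations: [3, 9, 8, 7, 10, 6]
ES = 3 + 9 + 8 + 7 + 10 + 6 = 43

43


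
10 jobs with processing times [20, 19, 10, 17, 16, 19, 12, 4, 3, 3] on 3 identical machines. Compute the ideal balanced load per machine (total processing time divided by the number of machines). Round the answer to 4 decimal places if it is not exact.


Total processing time = 20 + 19 + 10 + 17 + 16 + 19 + 12 + 4 + 3 + 3 = 123
Number of machines = 3
Ideal balanced load = 123 / 3 = 41.0

41.0


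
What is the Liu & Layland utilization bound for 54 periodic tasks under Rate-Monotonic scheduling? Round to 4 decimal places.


Compute 2^(1/54) = 1.0129187947
Subtract 1: 1.0129187947 - 1 = 0.0129187947
Multiply by n: 54 * 0.0129187947 = 0.6976149138
Round to 4 dp: 0.6976

0.6976


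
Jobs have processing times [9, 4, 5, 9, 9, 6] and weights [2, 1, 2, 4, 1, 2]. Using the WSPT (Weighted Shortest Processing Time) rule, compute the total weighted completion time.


Compute p/w ratios and sort ascending (WSPT): [(9, 4), (5, 2), (6, 2), (4, 1), (9, 2), (9, 1)]
Compute weighted completion times:
  Job (p=9,w=4): C=9, w*C=4*9=36
  Job (p=5,w=2): C=14, w*C=2*14=28
  Job (p=6,w=2): C=20, w*C=2*20=40
  Job (p=4,w=1): C=24, w*C=1*24=24
  Job (p=9,w=2): C=33, w*C=2*33=66
  Job (p=9,w=1): C=42, w*C=1*42=42
Total weighted completion time = 236

236


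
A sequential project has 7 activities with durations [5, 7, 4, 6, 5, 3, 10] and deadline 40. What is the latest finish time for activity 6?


LF(activity 6) = deadline - sum of successor durations
Successors: activities 7 through 7 with durations [10]
Sum of successor durations = 10
LF = 40 - 10 = 30

30


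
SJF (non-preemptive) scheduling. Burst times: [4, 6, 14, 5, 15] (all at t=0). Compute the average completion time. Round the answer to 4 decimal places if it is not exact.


SJF order (ascending): [4, 5, 6, 14, 15]
Completion times:
  Job 1: burst=4, C=4
  Job 2: burst=5, C=9
  Job 3: burst=6, C=15
  Job 4: burst=14, C=29
  Job 5: burst=15, C=44
Average completion = 101/5 = 20.2

20.2


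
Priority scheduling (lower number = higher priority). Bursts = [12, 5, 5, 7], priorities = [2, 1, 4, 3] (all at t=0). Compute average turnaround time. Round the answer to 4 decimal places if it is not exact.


Sort by priority (ascending = highest first):
Order: [(1, 5), (2, 12), (3, 7), (4, 5)]
Completion times:
  Priority 1, burst=5, C=5
  Priority 2, burst=12, C=17
  Priority 3, burst=7, C=24
  Priority 4, burst=5, C=29
Average turnaround = 75/4 = 18.75

18.75


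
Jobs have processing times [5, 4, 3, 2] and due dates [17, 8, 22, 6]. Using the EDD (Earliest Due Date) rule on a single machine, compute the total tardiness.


Sort by due date (EDD order): [(2, 6), (4, 8), (5, 17), (3, 22)]
Compute completion times and tardiness:
  Job 1: p=2, d=6, C=2, tardiness=max(0,2-6)=0
  Job 2: p=4, d=8, C=6, tardiness=max(0,6-8)=0
  Job 3: p=5, d=17, C=11, tardiness=max(0,11-17)=0
  Job 4: p=3, d=22, C=14, tardiness=max(0,14-22)=0
Total tardiness = 0

0


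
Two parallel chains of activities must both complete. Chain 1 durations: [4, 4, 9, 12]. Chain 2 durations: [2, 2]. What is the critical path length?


Path A total = 4 + 4 + 9 + 12 = 29
Path B total = 2 + 2 = 4
Critical path = longest path = max(29, 4) = 29

29


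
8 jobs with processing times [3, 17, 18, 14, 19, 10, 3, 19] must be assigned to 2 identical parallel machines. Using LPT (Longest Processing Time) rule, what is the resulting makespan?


Sort jobs in decreasing order (LPT): [19, 19, 18, 17, 14, 10, 3, 3]
Assign each job to the least loaded machine:
  Machine 1: jobs [19, 18, 10, 3, 3], load = 53
  Machine 2: jobs [19, 17, 14], load = 50
Makespan = max load = 53

53


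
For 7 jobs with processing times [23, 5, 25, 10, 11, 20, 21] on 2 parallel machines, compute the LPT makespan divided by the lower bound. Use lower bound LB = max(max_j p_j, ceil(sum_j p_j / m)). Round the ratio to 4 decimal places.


LPT order: [25, 23, 21, 20, 11, 10, 5]
Machine loads after assignment: [60, 55]
LPT makespan = 60
Lower bound = max(max_job, ceil(total/2)) = max(25, 58) = 58
Ratio = 60 / 58 = 1.0345

1.0345


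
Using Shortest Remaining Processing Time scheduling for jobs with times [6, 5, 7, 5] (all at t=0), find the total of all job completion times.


Since all jobs arrive at t=0, SRPT equals SPT ordering.
SPT order: [5, 5, 6, 7]
Completion times:
  Job 1: p=5, C=5
  Job 2: p=5, C=10
  Job 3: p=6, C=16
  Job 4: p=7, C=23
Total completion time = 5 + 10 + 16 + 23 = 54

54


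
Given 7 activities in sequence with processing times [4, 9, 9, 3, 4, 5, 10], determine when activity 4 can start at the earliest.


Activity 4 starts after activities 1 through 3 complete.
Predecessor durations: [4, 9, 9]
ES = 4 + 9 + 9 = 22

22


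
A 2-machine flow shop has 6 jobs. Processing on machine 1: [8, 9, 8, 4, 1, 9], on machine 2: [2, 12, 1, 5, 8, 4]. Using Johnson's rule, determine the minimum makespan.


Apply Johnson's rule:
  Group 1 (a <= b): [(5, 1, 8), (4, 4, 5), (2, 9, 12)]
  Group 2 (a > b): [(6, 9, 4), (1, 8, 2), (3, 8, 1)]
Optimal job order: [5, 4, 2, 6, 1, 3]
Schedule:
  Job 5: M1 done at 1, M2 done at 9
  Job 4: M1 done at 5, M2 done at 14
  Job 2: M1 done at 14, M2 done at 26
  Job 6: M1 done at 23, M2 done at 30
  Job 1: M1 done at 31, M2 done at 33
  Job 3: M1 done at 39, M2 done at 40
Makespan = 40

40
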